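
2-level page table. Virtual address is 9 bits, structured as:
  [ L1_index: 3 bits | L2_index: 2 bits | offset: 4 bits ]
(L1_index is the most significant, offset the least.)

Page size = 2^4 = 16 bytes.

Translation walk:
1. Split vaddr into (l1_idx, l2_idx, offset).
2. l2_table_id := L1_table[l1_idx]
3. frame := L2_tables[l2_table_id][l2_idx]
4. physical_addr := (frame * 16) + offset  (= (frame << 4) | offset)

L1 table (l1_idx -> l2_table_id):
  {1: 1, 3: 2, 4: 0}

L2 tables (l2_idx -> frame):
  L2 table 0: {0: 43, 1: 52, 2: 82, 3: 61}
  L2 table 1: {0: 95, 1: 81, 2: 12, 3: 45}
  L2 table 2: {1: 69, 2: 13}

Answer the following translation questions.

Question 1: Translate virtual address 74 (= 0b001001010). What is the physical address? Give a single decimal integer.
vaddr = 74 = 0b001001010
Split: l1_idx=1, l2_idx=0, offset=10
L1[1] = 1
L2[1][0] = 95
paddr = 95 * 16 + 10 = 1530

Answer: 1530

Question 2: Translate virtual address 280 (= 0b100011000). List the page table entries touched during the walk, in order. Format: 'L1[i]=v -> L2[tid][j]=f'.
Answer: L1[4]=0 -> L2[0][1]=52

Derivation:
vaddr = 280 = 0b100011000
Split: l1_idx=4, l2_idx=1, offset=8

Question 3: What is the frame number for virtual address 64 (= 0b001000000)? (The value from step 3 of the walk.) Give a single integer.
vaddr = 64: l1_idx=1, l2_idx=0
L1[1] = 1; L2[1][0] = 95

Answer: 95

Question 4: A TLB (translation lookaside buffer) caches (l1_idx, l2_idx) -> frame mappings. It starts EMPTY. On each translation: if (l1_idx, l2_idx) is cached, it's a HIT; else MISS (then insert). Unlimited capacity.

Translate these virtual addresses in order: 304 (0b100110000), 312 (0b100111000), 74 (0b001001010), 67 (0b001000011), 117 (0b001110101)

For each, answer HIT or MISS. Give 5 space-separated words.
Answer: MISS HIT MISS HIT MISS

Derivation:
vaddr=304: (4,3) not in TLB -> MISS, insert
vaddr=312: (4,3) in TLB -> HIT
vaddr=74: (1,0) not in TLB -> MISS, insert
vaddr=67: (1,0) in TLB -> HIT
vaddr=117: (1,3) not in TLB -> MISS, insert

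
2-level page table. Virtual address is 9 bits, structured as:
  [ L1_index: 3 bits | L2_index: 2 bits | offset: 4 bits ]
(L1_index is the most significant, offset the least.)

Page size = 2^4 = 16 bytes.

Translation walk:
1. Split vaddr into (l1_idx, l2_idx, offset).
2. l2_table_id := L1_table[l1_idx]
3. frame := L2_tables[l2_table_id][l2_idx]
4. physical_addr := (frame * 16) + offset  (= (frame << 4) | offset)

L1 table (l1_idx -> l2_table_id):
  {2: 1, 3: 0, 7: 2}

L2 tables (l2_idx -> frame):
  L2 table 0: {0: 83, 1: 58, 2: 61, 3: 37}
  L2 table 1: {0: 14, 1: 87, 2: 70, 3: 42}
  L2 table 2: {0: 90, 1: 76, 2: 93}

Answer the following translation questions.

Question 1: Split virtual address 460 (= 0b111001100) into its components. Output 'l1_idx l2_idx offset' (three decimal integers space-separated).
vaddr = 460 = 0b111001100
  top 3 bits -> l1_idx = 7
  next 2 bits -> l2_idx = 0
  bottom 4 bits -> offset = 12

Answer: 7 0 12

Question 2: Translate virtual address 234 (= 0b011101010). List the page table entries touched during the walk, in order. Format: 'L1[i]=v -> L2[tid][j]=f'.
Answer: L1[3]=0 -> L2[0][2]=61

Derivation:
vaddr = 234 = 0b011101010
Split: l1_idx=3, l2_idx=2, offset=10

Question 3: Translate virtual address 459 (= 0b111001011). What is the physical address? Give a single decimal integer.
vaddr = 459 = 0b111001011
Split: l1_idx=7, l2_idx=0, offset=11
L1[7] = 2
L2[2][0] = 90
paddr = 90 * 16 + 11 = 1451

Answer: 1451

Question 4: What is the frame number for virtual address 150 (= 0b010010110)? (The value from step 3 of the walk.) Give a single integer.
vaddr = 150: l1_idx=2, l2_idx=1
L1[2] = 1; L2[1][1] = 87

Answer: 87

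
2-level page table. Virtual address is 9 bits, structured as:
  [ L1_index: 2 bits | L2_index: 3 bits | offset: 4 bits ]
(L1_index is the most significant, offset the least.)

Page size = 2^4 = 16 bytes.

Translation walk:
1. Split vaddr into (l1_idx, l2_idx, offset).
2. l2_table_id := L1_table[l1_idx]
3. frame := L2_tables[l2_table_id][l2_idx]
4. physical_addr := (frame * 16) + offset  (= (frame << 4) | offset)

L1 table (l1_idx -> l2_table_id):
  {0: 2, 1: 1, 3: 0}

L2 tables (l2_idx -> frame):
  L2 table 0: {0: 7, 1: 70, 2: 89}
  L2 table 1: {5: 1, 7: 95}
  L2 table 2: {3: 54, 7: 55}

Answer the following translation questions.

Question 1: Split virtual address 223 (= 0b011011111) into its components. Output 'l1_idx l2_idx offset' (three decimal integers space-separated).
Answer: 1 5 15

Derivation:
vaddr = 223 = 0b011011111
  top 2 bits -> l1_idx = 1
  next 3 bits -> l2_idx = 5
  bottom 4 bits -> offset = 15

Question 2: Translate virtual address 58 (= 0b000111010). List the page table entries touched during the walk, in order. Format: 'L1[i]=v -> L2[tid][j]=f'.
Answer: L1[0]=2 -> L2[2][3]=54

Derivation:
vaddr = 58 = 0b000111010
Split: l1_idx=0, l2_idx=3, offset=10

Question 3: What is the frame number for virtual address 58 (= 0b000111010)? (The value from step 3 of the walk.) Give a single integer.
vaddr = 58: l1_idx=0, l2_idx=3
L1[0] = 2; L2[2][3] = 54

Answer: 54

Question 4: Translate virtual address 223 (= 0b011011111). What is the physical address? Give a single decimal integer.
vaddr = 223 = 0b011011111
Split: l1_idx=1, l2_idx=5, offset=15
L1[1] = 1
L2[1][5] = 1
paddr = 1 * 16 + 15 = 31

Answer: 31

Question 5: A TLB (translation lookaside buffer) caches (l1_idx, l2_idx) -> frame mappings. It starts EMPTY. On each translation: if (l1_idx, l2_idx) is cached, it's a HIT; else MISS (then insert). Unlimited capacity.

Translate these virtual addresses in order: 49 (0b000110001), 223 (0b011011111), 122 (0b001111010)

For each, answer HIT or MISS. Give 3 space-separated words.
Answer: MISS MISS MISS

Derivation:
vaddr=49: (0,3) not in TLB -> MISS, insert
vaddr=223: (1,5) not in TLB -> MISS, insert
vaddr=122: (0,7) not in TLB -> MISS, insert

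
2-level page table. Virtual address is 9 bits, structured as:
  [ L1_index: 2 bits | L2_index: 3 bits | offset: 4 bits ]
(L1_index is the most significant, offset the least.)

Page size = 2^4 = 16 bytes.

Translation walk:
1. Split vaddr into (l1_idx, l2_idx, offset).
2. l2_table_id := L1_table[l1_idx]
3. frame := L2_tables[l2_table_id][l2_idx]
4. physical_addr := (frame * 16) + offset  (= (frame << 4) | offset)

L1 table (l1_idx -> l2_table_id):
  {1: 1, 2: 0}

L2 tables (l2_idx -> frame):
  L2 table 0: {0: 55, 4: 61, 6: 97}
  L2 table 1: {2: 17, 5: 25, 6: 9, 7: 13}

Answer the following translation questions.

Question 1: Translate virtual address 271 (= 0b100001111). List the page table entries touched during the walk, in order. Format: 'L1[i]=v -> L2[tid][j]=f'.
Answer: L1[2]=0 -> L2[0][0]=55

Derivation:
vaddr = 271 = 0b100001111
Split: l1_idx=2, l2_idx=0, offset=15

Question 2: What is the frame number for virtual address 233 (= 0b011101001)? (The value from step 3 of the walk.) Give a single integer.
Answer: 9

Derivation:
vaddr = 233: l1_idx=1, l2_idx=6
L1[1] = 1; L2[1][6] = 9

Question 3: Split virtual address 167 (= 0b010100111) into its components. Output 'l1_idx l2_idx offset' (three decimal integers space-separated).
Answer: 1 2 7

Derivation:
vaddr = 167 = 0b010100111
  top 2 bits -> l1_idx = 1
  next 3 bits -> l2_idx = 2
  bottom 4 bits -> offset = 7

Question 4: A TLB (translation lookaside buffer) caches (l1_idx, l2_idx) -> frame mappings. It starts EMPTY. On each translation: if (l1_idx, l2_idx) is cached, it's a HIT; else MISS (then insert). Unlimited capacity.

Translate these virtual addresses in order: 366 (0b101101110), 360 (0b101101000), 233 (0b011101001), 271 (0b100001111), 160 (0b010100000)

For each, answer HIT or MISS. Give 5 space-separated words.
vaddr=366: (2,6) not in TLB -> MISS, insert
vaddr=360: (2,6) in TLB -> HIT
vaddr=233: (1,6) not in TLB -> MISS, insert
vaddr=271: (2,0) not in TLB -> MISS, insert
vaddr=160: (1,2) not in TLB -> MISS, insert

Answer: MISS HIT MISS MISS MISS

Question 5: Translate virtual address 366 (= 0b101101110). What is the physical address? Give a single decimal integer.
Answer: 1566

Derivation:
vaddr = 366 = 0b101101110
Split: l1_idx=2, l2_idx=6, offset=14
L1[2] = 0
L2[0][6] = 97
paddr = 97 * 16 + 14 = 1566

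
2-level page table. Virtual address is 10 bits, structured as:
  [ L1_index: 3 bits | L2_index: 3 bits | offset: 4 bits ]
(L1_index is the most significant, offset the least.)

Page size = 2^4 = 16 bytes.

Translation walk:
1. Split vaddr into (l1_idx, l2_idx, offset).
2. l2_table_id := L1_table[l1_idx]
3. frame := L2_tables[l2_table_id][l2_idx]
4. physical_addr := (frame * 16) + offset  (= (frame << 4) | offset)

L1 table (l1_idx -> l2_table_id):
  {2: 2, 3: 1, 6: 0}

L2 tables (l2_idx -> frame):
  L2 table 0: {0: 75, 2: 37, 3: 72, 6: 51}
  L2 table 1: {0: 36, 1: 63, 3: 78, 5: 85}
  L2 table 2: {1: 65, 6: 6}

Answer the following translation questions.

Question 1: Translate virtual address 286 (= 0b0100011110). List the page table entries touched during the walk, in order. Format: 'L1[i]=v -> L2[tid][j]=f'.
vaddr = 286 = 0b0100011110
Split: l1_idx=2, l2_idx=1, offset=14

Answer: L1[2]=2 -> L2[2][1]=65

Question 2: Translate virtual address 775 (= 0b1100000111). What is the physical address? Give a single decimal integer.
vaddr = 775 = 0b1100000111
Split: l1_idx=6, l2_idx=0, offset=7
L1[6] = 0
L2[0][0] = 75
paddr = 75 * 16 + 7 = 1207

Answer: 1207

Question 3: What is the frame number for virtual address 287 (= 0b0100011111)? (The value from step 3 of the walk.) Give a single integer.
vaddr = 287: l1_idx=2, l2_idx=1
L1[2] = 2; L2[2][1] = 65

Answer: 65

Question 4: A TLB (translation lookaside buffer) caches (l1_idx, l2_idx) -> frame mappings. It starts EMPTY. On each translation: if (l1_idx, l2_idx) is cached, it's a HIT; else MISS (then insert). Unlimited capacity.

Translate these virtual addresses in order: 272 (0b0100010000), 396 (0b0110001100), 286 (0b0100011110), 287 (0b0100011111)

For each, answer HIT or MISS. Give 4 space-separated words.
Answer: MISS MISS HIT HIT

Derivation:
vaddr=272: (2,1) not in TLB -> MISS, insert
vaddr=396: (3,0) not in TLB -> MISS, insert
vaddr=286: (2,1) in TLB -> HIT
vaddr=287: (2,1) in TLB -> HIT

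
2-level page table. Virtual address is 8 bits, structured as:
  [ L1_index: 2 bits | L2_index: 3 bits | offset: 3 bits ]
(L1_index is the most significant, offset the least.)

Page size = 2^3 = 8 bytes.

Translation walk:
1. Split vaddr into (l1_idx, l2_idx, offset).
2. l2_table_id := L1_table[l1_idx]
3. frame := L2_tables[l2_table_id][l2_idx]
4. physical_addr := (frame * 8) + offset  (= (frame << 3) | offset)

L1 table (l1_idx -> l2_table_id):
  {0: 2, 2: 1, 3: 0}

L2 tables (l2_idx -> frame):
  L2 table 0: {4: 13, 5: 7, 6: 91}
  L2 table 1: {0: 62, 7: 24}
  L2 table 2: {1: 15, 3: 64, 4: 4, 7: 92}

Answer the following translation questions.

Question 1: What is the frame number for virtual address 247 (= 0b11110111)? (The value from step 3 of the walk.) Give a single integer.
Answer: 91

Derivation:
vaddr = 247: l1_idx=3, l2_idx=6
L1[3] = 0; L2[0][6] = 91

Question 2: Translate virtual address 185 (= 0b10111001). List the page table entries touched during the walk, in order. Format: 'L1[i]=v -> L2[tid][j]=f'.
Answer: L1[2]=1 -> L2[1][7]=24

Derivation:
vaddr = 185 = 0b10111001
Split: l1_idx=2, l2_idx=7, offset=1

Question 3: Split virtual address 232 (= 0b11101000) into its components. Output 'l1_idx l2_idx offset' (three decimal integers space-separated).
vaddr = 232 = 0b11101000
  top 2 bits -> l1_idx = 3
  next 3 bits -> l2_idx = 5
  bottom 3 bits -> offset = 0

Answer: 3 5 0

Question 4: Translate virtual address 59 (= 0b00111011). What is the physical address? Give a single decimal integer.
vaddr = 59 = 0b00111011
Split: l1_idx=0, l2_idx=7, offset=3
L1[0] = 2
L2[2][7] = 92
paddr = 92 * 8 + 3 = 739

Answer: 739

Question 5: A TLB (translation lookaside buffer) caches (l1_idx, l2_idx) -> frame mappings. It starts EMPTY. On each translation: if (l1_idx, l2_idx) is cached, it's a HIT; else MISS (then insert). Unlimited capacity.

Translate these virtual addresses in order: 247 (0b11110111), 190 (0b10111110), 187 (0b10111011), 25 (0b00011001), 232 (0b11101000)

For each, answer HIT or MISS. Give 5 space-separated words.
vaddr=247: (3,6) not in TLB -> MISS, insert
vaddr=190: (2,7) not in TLB -> MISS, insert
vaddr=187: (2,7) in TLB -> HIT
vaddr=25: (0,3) not in TLB -> MISS, insert
vaddr=232: (3,5) not in TLB -> MISS, insert

Answer: MISS MISS HIT MISS MISS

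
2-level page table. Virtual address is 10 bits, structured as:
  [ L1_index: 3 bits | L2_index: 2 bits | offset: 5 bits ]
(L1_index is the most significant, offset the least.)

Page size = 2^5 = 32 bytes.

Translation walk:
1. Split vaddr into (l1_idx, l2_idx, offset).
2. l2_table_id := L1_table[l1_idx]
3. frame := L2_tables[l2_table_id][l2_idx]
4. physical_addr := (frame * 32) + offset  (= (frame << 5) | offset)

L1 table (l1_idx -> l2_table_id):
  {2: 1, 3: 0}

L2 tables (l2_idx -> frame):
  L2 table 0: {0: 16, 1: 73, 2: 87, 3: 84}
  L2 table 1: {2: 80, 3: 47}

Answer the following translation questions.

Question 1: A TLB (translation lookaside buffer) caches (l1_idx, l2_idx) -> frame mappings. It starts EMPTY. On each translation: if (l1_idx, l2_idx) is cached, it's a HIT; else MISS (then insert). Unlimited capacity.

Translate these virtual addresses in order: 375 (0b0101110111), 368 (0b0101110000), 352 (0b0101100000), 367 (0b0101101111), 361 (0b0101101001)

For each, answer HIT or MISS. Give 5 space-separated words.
vaddr=375: (2,3) not in TLB -> MISS, insert
vaddr=368: (2,3) in TLB -> HIT
vaddr=352: (2,3) in TLB -> HIT
vaddr=367: (2,3) in TLB -> HIT
vaddr=361: (2,3) in TLB -> HIT

Answer: MISS HIT HIT HIT HIT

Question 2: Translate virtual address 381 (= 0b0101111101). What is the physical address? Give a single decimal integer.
Answer: 1533

Derivation:
vaddr = 381 = 0b0101111101
Split: l1_idx=2, l2_idx=3, offset=29
L1[2] = 1
L2[1][3] = 47
paddr = 47 * 32 + 29 = 1533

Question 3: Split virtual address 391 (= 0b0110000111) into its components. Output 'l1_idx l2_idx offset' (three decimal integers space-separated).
Answer: 3 0 7

Derivation:
vaddr = 391 = 0b0110000111
  top 3 bits -> l1_idx = 3
  next 2 bits -> l2_idx = 0
  bottom 5 bits -> offset = 7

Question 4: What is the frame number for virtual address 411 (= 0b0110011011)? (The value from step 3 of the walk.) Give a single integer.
Answer: 16

Derivation:
vaddr = 411: l1_idx=3, l2_idx=0
L1[3] = 0; L2[0][0] = 16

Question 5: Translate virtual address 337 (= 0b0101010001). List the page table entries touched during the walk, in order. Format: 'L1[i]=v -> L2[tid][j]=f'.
Answer: L1[2]=1 -> L2[1][2]=80

Derivation:
vaddr = 337 = 0b0101010001
Split: l1_idx=2, l2_idx=2, offset=17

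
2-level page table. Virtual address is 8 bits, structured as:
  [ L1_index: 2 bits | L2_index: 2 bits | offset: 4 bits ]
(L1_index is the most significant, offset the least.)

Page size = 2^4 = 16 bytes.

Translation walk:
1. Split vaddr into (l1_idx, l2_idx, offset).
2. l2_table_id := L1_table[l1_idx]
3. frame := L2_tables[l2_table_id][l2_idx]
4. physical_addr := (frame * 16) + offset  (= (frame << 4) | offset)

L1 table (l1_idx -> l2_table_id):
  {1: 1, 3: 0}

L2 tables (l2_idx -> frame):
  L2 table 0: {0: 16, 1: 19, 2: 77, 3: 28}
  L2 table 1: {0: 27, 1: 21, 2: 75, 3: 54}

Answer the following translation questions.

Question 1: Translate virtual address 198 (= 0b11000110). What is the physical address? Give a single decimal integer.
vaddr = 198 = 0b11000110
Split: l1_idx=3, l2_idx=0, offset=6
L1[3] = 0
L2[0][0] = 16
paddr = 16 * 16 + 6 = 262

Answer: 262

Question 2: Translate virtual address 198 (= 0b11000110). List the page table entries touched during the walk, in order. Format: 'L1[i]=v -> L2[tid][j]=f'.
Answer: L1[3]=0 -> L2[0][0]=16

Derivation:
vaddr = 198 = 0b11000110
Split: l1_idx=3, l2_idx=0, offset=6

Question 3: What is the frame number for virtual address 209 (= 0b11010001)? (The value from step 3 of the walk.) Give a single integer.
Answer: 19

Derivation:
vaddr = 209: l1_idx=3, l2_idx=1
L1[3] = 0; L2[0][1] = 19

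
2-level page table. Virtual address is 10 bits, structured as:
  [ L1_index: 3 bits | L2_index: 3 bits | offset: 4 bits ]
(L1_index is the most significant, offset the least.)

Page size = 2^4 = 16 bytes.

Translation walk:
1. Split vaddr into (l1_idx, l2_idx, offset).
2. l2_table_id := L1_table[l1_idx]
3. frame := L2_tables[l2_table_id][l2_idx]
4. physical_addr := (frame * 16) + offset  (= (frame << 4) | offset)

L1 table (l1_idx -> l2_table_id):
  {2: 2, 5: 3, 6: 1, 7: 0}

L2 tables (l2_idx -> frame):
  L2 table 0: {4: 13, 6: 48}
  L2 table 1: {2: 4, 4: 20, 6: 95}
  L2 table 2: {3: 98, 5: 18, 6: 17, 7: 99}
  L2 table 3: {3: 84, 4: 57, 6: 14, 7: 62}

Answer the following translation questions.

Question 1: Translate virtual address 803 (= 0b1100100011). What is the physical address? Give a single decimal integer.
vaddr = 803 = 0b1100100011
Split: l1_idx=6, l2_idx=2, offset=3
L1[6] = 1
L2[1][2] = 4
paddr = 4 * 16 + 3 = 67

Answer: 67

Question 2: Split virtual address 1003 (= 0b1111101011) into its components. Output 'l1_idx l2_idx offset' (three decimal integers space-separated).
vaddr = 1003 = 0b1111101011
  top 3 bits -> l1_idx = 7
  next 3 bits -> l2_idx = 6
  bottom 4 bits -> offset = 11

Answer: 7 6 11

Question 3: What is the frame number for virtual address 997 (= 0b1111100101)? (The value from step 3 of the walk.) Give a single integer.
vaddr = 997: l1_idx=7, l2_idx=6
L1[7] = 0; L2[0][6] = 48

Answer: 48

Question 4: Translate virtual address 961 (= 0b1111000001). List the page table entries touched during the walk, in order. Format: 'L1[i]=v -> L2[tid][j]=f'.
vaddr = 961 = 0b1111000001
Split: l1_idx=7, l2_idx=4, offset=1

Answer: L1[7]=0 -> L2[0][4]=13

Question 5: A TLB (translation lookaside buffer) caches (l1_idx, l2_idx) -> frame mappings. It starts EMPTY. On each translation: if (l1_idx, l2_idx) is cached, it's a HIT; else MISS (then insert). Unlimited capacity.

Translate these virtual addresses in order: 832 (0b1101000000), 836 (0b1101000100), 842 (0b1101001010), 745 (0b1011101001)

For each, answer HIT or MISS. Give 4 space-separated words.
Answer: MISS HIT HIT MISS

Derivation:
vaddr=832: (6,4) not in TLB -> MISS, insert
vaddr=836: (6,4) in TLB -> HIT
vaddr=842: (6,4) in TLB -> HIT
vaddr=745: (5,6) not in TLB -> MISS, insert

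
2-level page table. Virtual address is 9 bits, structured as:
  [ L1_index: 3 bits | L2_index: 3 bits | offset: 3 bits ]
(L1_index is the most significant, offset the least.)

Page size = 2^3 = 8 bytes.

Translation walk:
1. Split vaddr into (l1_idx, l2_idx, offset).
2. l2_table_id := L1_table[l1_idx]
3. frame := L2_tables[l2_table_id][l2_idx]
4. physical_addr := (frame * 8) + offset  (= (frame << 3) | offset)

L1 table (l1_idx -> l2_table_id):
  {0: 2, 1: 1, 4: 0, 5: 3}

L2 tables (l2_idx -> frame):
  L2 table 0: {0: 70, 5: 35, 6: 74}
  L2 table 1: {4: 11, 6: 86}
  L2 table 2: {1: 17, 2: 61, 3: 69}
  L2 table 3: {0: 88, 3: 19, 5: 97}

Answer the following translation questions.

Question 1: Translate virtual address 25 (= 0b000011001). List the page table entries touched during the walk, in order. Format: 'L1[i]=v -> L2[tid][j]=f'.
Answer: L1[0]=2 -> L2[2][3]=69

Derivation:
vaddr = 25 = 0b000011001
Split: l1_idx=0, l2_idx=3, offset=1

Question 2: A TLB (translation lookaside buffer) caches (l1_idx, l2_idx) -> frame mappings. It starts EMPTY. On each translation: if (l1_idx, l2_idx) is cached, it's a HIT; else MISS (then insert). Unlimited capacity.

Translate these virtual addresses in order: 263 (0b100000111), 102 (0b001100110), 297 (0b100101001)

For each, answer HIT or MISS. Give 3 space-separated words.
vaddr=263: (4,0) not in TLB -> MISS, insert
vaddr=102: (1,4) not in TLB -> MISS, insert
vaddr=297: (4,5) not in TLB -> MISS, insert

Answer: MISS MISS MISS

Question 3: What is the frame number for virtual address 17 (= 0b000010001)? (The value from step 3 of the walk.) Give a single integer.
Answer: 61

Derivation:
vaddr = 17: l1_idx=0, l2_idx=2
L1[0] = 2; L2[2][2] = 61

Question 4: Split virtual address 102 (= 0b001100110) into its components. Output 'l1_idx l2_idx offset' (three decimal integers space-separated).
vaddr = 102 = 0b001100110
  top 3 bits -> l1_idx = 1
  next 3 bits -> l2_idx = 4
  bottom 3 bits -> offset = 6

Answer: 1 4 6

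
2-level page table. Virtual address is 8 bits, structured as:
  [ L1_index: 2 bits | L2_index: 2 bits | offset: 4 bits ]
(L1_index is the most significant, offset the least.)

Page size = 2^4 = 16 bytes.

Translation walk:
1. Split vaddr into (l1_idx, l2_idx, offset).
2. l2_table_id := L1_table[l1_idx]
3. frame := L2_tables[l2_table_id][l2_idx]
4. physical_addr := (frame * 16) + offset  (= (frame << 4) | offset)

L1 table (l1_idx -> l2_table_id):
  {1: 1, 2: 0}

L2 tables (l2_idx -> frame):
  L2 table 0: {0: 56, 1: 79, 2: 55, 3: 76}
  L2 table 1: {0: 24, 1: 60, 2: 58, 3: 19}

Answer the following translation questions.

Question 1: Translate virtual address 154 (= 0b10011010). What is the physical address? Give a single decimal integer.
Answer: 1274

Derivation:
vaddr = 154 = 0b10011010
Split: l1_idx=2, l2_idx=1, offset=10
L1[2] = 0
L2[0][1] = 79
paddr = 79 * 16 + 10 = 1274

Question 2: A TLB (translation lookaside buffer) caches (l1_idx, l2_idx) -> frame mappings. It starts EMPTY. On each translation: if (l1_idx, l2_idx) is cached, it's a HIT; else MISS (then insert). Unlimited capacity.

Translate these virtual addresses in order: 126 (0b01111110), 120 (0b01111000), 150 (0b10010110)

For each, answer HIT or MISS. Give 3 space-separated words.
Answer: MISS HIT MISS

Derivation:
vaddr=126: (1,3) not in TLB -> MISS, insert
vaddr=120: (1,3) in TLB -> HIT
vaddr=150: (2,1) not in TLB -> MISS, insert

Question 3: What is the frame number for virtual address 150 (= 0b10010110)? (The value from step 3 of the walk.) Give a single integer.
vaddr = 150: l1_idx=2, l2_idx=1
L1[2] = 0; L2[0][1] = 79

Answer: 79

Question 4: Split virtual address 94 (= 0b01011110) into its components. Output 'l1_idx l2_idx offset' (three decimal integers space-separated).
Answer: 1 1 14

Derivation:
vaddr = 94 = 0b01011110
  top 2 bits -> l1_idx = 1
  next 2 bits -> l2_idx = 1
  bottom 4 bits -> offset = 14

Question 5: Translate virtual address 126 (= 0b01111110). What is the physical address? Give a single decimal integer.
Answer: 318

Derivation:
vaddr = 126 = 0b01111110
Split: l1_idx=1, l2_idx=3, offset=14
L1[1] = 1
L2[1][3] = 19
paddr = 19 * 16 + 14 = 318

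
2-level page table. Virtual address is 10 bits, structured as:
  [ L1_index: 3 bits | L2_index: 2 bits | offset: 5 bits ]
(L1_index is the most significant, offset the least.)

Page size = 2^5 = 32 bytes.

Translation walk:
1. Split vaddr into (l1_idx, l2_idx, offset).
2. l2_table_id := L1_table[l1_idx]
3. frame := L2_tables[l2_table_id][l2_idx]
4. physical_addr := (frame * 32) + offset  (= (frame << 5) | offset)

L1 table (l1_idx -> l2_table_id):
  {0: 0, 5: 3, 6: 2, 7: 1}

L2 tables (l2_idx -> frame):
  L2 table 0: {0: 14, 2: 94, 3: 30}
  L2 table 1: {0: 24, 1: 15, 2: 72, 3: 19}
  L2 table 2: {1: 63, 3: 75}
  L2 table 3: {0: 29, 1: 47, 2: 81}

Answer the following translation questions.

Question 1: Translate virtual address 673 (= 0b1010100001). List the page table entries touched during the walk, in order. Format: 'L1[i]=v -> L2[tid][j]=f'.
vaddr = 673 = 0b1010100001
Split: l1_idx=5, l2_idx=1, offset=1

Answer: L1[5]=3 -> L2[3][1]=47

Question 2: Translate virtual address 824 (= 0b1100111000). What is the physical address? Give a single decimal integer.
Answer: 2040

Derivation:
vaddr = 824 = 0b1100111000
Split: l1_idx=6, l2_idx=1, offset=24
L1[6] = 2
L2[2][1] = 63
paddr = 63 * 32 + 24 = 2040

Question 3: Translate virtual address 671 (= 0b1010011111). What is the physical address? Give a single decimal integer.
vaddr = 671 = 0b1010011111
Split: l1_idx=5, l2_idx=0, offset=31
L1[5] = 3
L2[3][0] = 29
paddr = 29 * 32 + 31 = 959

Answer: 959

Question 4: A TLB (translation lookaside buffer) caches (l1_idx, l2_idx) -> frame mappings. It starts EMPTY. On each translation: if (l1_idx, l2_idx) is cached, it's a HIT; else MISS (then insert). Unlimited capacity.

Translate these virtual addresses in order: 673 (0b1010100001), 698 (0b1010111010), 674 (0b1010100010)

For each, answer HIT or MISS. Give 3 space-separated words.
Answer: MISS HIT HIT

Derivation:
vaddr=673: (5,1) not in TLB -> MISS, insert
vaddr=698: (5,1) in TLB -> HIT
vaddr=674: (5,1) in TLB -> HIT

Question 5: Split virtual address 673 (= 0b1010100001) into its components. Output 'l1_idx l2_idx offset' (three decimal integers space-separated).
vaddr = 673 = 0b1010100001
  top 3 bits -> l1_idx = 5
  next 2 bits -> l2_idx = 1
  bottom 5 bits -> offset = 1

Answer: 5 1 1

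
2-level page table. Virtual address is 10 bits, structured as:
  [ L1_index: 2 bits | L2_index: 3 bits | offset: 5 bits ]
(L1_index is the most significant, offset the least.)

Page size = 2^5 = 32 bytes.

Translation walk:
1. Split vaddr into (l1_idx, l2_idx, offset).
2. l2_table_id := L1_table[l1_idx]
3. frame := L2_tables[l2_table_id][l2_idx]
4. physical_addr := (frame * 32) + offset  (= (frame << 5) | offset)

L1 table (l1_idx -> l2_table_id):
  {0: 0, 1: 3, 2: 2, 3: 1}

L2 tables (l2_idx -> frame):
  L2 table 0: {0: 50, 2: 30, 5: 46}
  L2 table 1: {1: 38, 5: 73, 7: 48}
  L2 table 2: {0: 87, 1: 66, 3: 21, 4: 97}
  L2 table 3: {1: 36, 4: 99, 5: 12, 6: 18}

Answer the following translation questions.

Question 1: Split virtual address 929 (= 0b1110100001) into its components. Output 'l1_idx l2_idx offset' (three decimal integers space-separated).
Answer: 3 5 1

Derivation:
vaddr = 929 = 0b1110100001
  top 2 bits -> l1_idx = 3
  next 3 bits -> l2_idx = 5
  bottom 5 bits -> offset = 1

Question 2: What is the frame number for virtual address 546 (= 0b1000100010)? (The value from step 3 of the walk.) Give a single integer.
vaddr = 546: l1_idx=2, l2_idx=1
L1[2] = 2; L2[2][1] = 66

Answer: 66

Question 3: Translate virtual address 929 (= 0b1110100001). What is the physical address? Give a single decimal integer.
vaddr = 929 = 0b1110100001
Split: l1_idx=3, l2_idx=5, offset=1
L1[3] = 1
L2[1][5] = 73
paddr = 73 * 32 + 1 = 2337

Answer: 2337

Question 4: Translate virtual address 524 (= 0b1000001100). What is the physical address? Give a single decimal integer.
Answer: 2796

Derivation:
vaddr = 524 = 0b1000001100
Split: l1_idx=2, l2_idx=0, offset=12
L1[2] = 2
L2[2][0] = 87
paddr = 87 * 32 + 12 = 2796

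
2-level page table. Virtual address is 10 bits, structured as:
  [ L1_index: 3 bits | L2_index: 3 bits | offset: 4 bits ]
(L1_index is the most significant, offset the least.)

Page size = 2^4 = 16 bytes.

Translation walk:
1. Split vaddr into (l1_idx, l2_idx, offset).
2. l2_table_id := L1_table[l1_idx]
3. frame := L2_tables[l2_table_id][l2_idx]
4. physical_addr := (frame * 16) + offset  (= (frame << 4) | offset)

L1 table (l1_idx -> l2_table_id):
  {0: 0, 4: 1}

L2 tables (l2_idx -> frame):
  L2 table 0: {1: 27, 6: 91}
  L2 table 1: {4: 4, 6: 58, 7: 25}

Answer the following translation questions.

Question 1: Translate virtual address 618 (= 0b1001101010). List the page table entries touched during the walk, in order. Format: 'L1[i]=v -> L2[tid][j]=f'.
Answer: L1[4]=1 -> L2[1][6]=58

Derivation:
vaddr = 618 = 0b1001101010
Split: l1_idx=4, l2_idx=6, offset=10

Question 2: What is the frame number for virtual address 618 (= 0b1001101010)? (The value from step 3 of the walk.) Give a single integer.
vaddr = 618: l1_idx=4, l2_idx=6
L1[4] = 1; L2[1][6] = 58

Answer: 58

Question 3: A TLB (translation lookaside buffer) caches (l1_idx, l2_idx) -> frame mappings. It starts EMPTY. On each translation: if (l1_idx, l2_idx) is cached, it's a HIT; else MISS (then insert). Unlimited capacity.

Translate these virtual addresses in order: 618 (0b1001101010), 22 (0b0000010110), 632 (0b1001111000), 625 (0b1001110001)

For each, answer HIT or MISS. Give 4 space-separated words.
vaddr=618: (4,6) not in TLB -> MISS, insert
vaddr=22: (0,1) not in TLB -> MISS, insert
vaddr=632: (4,7) not in TLB -> MISS, insert
vaddr=625: (4,7) in TLB -> HIT

Answer: MISS MISS MISS HIT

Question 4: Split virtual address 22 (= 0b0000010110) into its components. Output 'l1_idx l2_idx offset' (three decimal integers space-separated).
Answer: 0 1 6

Derivation:
vaddr = 22 = 0b0000010110
  top 3 bits -> l1_idx = 0
  next 3 bits -> l2_idx = 1
  bottom 4 bits -> offset = 6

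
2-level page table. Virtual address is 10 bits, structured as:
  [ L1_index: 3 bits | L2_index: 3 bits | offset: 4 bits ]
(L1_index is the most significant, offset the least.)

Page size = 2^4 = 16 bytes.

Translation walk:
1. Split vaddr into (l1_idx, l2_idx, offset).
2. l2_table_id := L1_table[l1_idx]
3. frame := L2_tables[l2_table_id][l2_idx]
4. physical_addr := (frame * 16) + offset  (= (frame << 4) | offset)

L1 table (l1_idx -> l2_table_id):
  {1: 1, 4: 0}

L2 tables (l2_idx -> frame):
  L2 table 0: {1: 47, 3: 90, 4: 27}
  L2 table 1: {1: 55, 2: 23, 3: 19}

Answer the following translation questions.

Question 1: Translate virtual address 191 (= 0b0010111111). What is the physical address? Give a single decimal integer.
vaddr = 191 = 0b0010111111
Split: l1_idx=1, l2_idx=3, offset=15
L1[1] = 1
L2[1][3] = 19
paddr = 19 * 16 + 15 = 319

Answer: 319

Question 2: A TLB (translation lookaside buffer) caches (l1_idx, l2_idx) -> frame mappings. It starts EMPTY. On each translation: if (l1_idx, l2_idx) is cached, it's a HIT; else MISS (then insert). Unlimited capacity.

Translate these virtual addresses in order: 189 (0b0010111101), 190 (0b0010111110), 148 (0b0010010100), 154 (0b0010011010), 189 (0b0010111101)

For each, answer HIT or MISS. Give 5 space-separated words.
Answer: MISS HIT MISS HIT HIT

Derivation:
vaddr=189: (1,3) not in TLB -> MISS, insert
vaddr=190: (1,3) in TLB -> HIT
vaddr=148: (1,1) not in TLB -> MISS, insert
vaddr=154: (1,1) in TLB -> HIT
vaddr=189: (1,3) in TLB -> HIT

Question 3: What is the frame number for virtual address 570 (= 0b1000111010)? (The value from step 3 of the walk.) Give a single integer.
Answer: 90

Derivation:
vaddr = 570: l1_idx=4, l2_idx=3
L1[4] = 0; L2[0][3] = 90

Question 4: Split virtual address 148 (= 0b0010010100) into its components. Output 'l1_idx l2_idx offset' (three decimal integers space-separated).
Answer: 1 1 4

Derivation:
vaddr = 148 = 0b0010010100
  top 3 bits -> l1_idx = 1
  next 3 bits -> l2_idx = 1
  bottom 4 bits -> offset = 4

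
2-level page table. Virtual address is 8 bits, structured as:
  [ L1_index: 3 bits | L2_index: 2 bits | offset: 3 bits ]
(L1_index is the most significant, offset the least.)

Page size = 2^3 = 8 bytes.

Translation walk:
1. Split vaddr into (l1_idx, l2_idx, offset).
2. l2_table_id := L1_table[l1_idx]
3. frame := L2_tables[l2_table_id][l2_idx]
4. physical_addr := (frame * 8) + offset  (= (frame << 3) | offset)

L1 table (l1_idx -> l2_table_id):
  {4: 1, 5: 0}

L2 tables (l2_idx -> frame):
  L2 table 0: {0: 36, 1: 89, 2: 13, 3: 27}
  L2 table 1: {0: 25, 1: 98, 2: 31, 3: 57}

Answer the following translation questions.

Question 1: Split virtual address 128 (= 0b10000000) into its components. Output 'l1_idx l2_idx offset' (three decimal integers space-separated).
vaddr = 128 = 0b10000000
  top 3 bits -> l1_idx = 4
  next 2 bits -> l2_idx = 0
  bottom 3 bits -> offset = 0

Answer: 4 0 0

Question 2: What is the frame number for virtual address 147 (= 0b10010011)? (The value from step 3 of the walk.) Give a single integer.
vaddr = 147: l1_idx=4, l2_idx=2
L1[4] = 1; L2[1][2] = 31

Answer: 31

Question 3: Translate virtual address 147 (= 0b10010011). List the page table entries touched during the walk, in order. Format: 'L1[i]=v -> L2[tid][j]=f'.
Answer: L1[4]=1 -> L2[1][2]=31

Derivation:
vaddr = 147 = 0b10010011
Split: l1_idx=4, l2_idx=2, offset=3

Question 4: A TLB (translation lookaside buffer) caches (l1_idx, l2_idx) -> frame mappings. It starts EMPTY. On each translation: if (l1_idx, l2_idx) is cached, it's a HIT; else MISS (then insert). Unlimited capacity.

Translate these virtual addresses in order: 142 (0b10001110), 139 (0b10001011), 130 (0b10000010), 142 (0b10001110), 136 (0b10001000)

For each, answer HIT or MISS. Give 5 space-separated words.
Answer: MISS HIT MISS HIT HIT

Derivation:
vaddr=142: (4,1) not in TLB -> MISS, insert
vaddr=139: (4,1) in TLB -> HIT
vaddr=130: (4,0) not in TLB -> MISS, insert
vaddr=142: (4,1) in TLB -> HIT
vaddr=136: (4,1) in TLB -> HIT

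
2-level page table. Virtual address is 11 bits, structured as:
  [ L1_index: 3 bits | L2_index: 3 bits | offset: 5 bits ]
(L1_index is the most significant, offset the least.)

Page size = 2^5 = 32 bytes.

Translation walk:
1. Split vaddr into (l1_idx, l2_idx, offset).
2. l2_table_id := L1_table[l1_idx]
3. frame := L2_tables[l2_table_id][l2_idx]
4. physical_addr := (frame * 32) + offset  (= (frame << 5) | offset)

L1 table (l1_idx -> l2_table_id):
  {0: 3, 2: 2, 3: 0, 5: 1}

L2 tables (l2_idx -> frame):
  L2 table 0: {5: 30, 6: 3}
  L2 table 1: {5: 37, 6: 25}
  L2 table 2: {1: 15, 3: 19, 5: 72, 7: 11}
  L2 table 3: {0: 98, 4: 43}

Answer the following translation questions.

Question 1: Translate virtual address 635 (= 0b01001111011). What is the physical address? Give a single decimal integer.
vaddr = 635 = 0b01001111011
Split: l1_idx=2, l2_idx=3, offset=27
L1[2] = 2
L2[2][3] = 19
paddr = 19 * 32 + 27 = 635

Answer: 635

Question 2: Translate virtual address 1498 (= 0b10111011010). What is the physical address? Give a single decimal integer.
Answer: 826

Derivation:
vaddr = 1498 = 0b10111011010
Split: l1_idx=5, l2_idx=6, offset=26
L1[5] = 1
L2[1][6] = 25
paddr = 25 * 32 + 26 = 826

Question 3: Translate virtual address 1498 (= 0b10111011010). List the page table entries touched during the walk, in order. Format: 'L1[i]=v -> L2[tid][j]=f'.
Answer: L1[5]=1 -> L2[1][6]=25

Derivation:
vaddr = 1498 = 0b10111011010
Split: l1_idx=5, l2_idx=6, offset=26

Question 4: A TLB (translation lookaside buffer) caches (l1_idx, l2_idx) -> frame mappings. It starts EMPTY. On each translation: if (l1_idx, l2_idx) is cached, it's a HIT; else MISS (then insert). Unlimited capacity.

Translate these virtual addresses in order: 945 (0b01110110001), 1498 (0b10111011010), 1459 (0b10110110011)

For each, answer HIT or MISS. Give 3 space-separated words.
vaddr=945: (3,5) not in TLB -> MISS, insert
vaddr=1498: (5,6) not in TLB -> MISS, insert
vaddr=1459: (5,5) not in TLB -> MISS, insert

Answer: MISS MISS MISS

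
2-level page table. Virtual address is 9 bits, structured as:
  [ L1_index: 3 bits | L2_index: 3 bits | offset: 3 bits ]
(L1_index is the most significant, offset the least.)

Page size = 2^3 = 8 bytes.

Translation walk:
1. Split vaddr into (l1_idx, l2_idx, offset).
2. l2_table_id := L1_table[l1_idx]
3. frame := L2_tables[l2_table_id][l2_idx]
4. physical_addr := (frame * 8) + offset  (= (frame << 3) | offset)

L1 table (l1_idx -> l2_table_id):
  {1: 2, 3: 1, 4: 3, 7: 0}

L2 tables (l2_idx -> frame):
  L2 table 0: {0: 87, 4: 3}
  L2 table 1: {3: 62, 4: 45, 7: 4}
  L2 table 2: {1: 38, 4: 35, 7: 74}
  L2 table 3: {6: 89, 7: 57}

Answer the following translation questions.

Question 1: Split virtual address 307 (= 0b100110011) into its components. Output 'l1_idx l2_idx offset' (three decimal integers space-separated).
Answer: 4 6 3

Derivation:
vaddr = 307 = 0b100110011
  top 3 bits -> l1_idx = 4
  next 3 bits -> l2_idx = 6
  bottom 3 bits -> offset = 3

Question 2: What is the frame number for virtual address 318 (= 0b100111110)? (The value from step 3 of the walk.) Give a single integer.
vaddr = 318: l1_idx=4, l2_idx=7
L1[4] = 3; L2[3][7] = 57

Answer: 57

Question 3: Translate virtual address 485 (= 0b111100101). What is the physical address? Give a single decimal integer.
vaddr = 485 = 0b111100101
Split: l1_idx=7, l2_idx=4, offset=5
L1[7] = 0
L2[0][4] = 3
paddr = 3 * 8 + 5 = 29

Answer: 29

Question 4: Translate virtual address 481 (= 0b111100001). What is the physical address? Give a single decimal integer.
Answer: 25

Derivation:
vaddr = 481 = 0b111100001
Split: l1_idx=7, l2_idx=4, offset=1
L1[7] = 0
L2[0][4] = 3
paddr = 3 * 8 + 1 = 25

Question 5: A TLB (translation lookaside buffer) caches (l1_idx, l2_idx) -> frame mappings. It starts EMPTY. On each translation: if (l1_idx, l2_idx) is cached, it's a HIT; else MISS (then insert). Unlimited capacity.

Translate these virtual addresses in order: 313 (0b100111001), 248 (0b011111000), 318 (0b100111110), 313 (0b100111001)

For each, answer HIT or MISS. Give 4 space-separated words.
Answer: MISS MISS HIT HIT

Derivation:
vaddr=313: (4,7) not in TLB -> MISS, insert
vaddr=248: (3,7) not in TLB -> MISS, insert
vaddr=318: (4,7) in TLB -> HIT
vaddr=313: (4,7) in TLB -> HIT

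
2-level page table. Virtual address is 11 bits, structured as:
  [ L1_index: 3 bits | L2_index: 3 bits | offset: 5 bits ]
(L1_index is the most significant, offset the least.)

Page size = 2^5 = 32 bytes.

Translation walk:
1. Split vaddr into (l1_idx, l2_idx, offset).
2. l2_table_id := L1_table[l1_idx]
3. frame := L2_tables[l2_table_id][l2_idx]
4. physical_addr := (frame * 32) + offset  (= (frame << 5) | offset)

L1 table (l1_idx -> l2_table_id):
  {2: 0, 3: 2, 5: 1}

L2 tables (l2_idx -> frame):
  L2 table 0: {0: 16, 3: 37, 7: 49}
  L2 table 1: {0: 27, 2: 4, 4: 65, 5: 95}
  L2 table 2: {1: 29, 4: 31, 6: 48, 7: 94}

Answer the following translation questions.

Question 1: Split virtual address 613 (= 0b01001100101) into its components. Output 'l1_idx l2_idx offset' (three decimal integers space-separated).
vaddr = 613 = 0b01001100101
  top 3 bits -> l1_idx = 2
  next 3 bits -> l2_idx = 3
  bottom 5 bits -> offset = 5

Answer: 2 3 5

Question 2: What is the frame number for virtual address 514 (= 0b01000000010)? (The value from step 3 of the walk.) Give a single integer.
Answer: 16

Derivation:
vaddr = 514: l1_idx=2, l2_idx=0
L1[2] = 0; L2[0][0] = 16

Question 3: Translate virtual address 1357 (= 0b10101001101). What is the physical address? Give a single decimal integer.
vaddr = 1357 = 0b10101001101
Split: l1_idx=5, l2_idx=2, offset=13
L1[5] = 1
L2[1][2] = 4
paddr = 4 * 32 + 13 = 141

Answer: 141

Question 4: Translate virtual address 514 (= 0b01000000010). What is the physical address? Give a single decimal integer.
Answer: 514

Derivation:
vaddr = 514 = 0b01000000010
Split: l1_idx=2, l2_idx=0, offset=2
L1[2] = 0
L2[0][0] = 16
paddr = 16 * 32 + 2 = 514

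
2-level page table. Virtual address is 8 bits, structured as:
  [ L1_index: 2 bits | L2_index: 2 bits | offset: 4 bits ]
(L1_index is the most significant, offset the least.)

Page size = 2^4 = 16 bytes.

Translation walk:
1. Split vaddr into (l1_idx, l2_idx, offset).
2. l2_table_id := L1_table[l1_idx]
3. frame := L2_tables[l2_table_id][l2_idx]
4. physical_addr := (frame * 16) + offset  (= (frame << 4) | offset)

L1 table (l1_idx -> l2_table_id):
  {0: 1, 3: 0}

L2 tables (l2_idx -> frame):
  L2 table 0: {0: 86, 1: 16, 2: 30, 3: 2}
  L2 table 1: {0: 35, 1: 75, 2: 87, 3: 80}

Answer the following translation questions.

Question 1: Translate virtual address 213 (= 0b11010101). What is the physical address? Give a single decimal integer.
Answer: 261

Derivation:
vaddr = 213 = 0b11010101
Split: l1_idx=3, l2_idx=1, offset=5
L1[3] = 0
L2[0][1] = 16
paddr = 16 * 16 + 5 = 261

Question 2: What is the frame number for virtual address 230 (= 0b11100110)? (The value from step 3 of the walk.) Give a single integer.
Answer: 30

Derivation:
vaddr = 230: l1_idx=3, l2_idx=2
L1[3] = 0; L2[0][2] = 30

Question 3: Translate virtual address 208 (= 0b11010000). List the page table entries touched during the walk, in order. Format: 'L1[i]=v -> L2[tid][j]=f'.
Answer: L1[3]=0 -> L2[0][1]=16

Derivation:
vaddr = 208 = 0b11010000
Split: l1_idx=3, l2_idx=1, offset=0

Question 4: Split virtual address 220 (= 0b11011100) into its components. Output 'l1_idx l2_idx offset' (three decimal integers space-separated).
Answer: 3 1 12

Derivation:
vaddr = 220 = 0b11011100
  top 2 bits -> l1_idx = 3
  next 2 bits -> l2_idx = 1
  bottom 4 bits -> offset = 12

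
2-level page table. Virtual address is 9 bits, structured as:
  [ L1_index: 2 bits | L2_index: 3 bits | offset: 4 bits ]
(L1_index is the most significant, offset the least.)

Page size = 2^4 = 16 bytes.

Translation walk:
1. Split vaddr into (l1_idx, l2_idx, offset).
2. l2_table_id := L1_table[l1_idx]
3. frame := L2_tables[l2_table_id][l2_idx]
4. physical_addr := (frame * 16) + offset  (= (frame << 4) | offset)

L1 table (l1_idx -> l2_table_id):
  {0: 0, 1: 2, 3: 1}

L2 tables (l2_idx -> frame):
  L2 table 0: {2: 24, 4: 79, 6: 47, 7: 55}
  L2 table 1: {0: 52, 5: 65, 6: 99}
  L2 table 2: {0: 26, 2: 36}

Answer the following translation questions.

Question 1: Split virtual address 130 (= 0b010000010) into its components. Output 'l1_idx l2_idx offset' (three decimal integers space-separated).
vaddr = 130 = 0b010000010
  top 2 bits -> l1_idx = 1
  next 3 bits -> l2_idx = 0
  bottom 4 bits -> offset = 2

Answer: 1 0 2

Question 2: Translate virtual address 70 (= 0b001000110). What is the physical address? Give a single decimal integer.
Answer: 1270

Derivation:
vaddr = 70 = 0b001000110
Split: l1_idx=0, l2_idx=4, offset=6
L1[0] = 0
L2[0][4] = 79
paddr = 79 * 16 + 6 = 1270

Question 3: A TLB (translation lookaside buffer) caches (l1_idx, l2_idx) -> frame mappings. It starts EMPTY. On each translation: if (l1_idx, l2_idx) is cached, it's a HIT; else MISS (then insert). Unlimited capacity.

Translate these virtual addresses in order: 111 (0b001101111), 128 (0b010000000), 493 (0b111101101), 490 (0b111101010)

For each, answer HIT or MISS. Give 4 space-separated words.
Answer: MISS MISS MISS HIT

Derivation:
vaddr=111: (0,6) not in TLB -> MISS, insert
vaddr=128: (1,0) not in TLB -> MISS, insert
vaddr=493: (3,6) not in TLB -> MISS, insert
vaddr=490: (3,6) in TLB -> HIT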